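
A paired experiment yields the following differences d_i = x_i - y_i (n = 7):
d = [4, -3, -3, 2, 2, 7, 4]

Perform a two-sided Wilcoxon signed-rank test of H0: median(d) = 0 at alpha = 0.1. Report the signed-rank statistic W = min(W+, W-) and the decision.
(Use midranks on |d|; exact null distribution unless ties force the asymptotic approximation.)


Step 1: Drop any zero differences (none here) and take |d_i|.
|d| = [4, 3, 3, 2, 2, 7, 4]
Step 2: Midrank |d_i| (ties get averaged ranks).
ranks: |4|->5.5, |3|->3.5, |3|->3.5, |2|->1.5, |2|->1.5, |7|->7, |4|->5.5
Step 3: Attach original signs; sum ranks with positive sign and with negative sign.
W+ = 5.5 + 1.5 + 1.5 + 7 + 5.5 = 21
W- = 3.5 + 3.5 = 7
(Check: W+ + W- = 28 should equal n(n+1)/2 = 28.)
Step 4: Test statistic W = min(W+, W-) = 7.
Step 5: Ties in |d|, so use the tie-corrected normal approximation.
        E[W] = n(n+1)/4 = 7*8/4 = 14.
        Tie groups: |d|=2 (t=2), |d|=3 (t=2), |d|=4 (t=2); sum(t^3 - t) = 18.
        Var[W] = n(n+1)(2n+1)/24 - sum(t^3-t)/48 = 840/24 - 18/48 = 34.625.
        z = (W - E[W]) / sqrt(Var[W]) = (7 - 14) / 5.8843 = -1.1896.
        Two-sided p = 2*Phi(z) = 0.234201.
Step 6: alpha = 0.1. fail to reject H0.

W+ = 21, W- = 7, W = min = 7, p = 0.234201, fail to reject H0.


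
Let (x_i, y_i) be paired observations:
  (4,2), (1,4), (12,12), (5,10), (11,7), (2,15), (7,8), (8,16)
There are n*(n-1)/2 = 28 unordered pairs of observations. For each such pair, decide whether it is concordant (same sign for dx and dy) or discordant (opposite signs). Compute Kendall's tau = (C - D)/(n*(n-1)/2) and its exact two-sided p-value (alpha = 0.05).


Step 1: Enumerate the 28 unordered pairs (i,j) with i<j and classify each by sign(x_j-x_i) * sign(y_j-y_i).
  (1,2):dx=-3,dy=+2->D; (1,3):dx=+8,dy=+10->C; (1,4):dx=+1,dy=+8->C; (1,5):dx=+7,dy=+5->C
  (1,6):dx=-2,dy=+13->D; (1,7):dx=+3,dy=+6->C; (1,8):dx=+4,dy=+14->C; (2,3):dx=+11,dy=+8->C
  (2,4):dx=+4,dy=+6->C; (2,5):dx=+10,dy=+3->C; (2,6):dx=+1,dy=+11->C; (2,7):dx=+6,dy=+4->C
  (2,8):dx=+7,dy=+12->C; (3,4):dx=-7,dy=-2->C; (3,5):dx=-1,dy=-5->C; (3,6):dx=-10,dy=+3->D
  (3,7):dx=-5,dy=-4->C; (3,8):dx=-4,dy=+4->D; (4,5):dx=+6,dy=-3->D; (4,6):dx=-3,dy=+5->D
  (4,7):dx=+2,dy=-2->D; (4,8):dx=+3,dy=+6->C; (5,6):dx=-9,dy=+8->D; (5,7):dx=-4,dy=+1->D
  (5,8):dx=-3,dy=+9->D; (6,7):dx=+5,dy=-7->D; (6,8):dx=+6,dy=+1->C; (7,8):dx=+1,dy=+8->C
Step 2: C = 17, D = 11, total pairs = 28.
Step 3: tau = (C - D)/(n(n-1)/2) = (17 - 11)/28 = 0.214286.
Step 4: Exact two-sided p-value (enumerate n! = 40320 permutations of y under H0): p = 0.548413.
Step 5: alpha = 0.05. fail to reject H0.

tau_b = 0.2143 (C=17, D=11), p = 0.548413, fail to reject H0.


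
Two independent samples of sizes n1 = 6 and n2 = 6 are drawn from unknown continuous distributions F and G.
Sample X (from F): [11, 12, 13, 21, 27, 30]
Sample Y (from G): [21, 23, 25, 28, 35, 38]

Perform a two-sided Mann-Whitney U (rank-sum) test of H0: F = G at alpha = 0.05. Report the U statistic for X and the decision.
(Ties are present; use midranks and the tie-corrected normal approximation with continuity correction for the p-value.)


Step 1: Combine and sort all 12 observations; assign midranks.
sorted (value, group): (11,X), (12,X), (13,X), (21,X), (21,Y), (23,Y), (25,Y), (27,X), (28,Y), (30,X), (35,Y), (38,Y)
ranks: 11->1, 12->2, 13->3, 21->4.5, 21->4.5, 23->6, 25->7, 27->8, 28->9, 30->10, 35->11, 38->12
Step 2: Rank sum for X: R1 = 1 + 2 + 3 + 4.5 + 8 + 10 = 28.5.
Step 3: U_X = R1 - n1(n1+1)/2 = 28.5 - 6*7/2 = 28.5 - 21 = 7.5.
       U_Y = n1*n2 - U_X = 36 - 7.5 = 28.5.
Step 4: Ties are present, so use the tie-corrected normal approximation (with continuity correction) for the p-value.
Step 5: p-value = 0.108695; compare to alpha = 0.05. fail to reject H0.

U_X = 7.5, p = 0.108695, fail to reject H0 at alpha = 0.05.


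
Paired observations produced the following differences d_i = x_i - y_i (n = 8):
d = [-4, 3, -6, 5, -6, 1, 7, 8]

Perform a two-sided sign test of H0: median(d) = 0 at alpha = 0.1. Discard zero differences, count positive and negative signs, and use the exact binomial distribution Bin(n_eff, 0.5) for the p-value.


Step 1: Discard zero differences. Original n = 8; n_eff = number of nonzero differences = 8.
Nonzero differences (with sign): -4, +3, -6, +5, -6, +1, +7, +8
Step 2: Count signs: positive = 5, negative = 3.
Step 3: Under H0: P(positive) = 0.5, so the number of positives S ~ Bin(8, 0.5).
Step 4: Two-sided exact p-value = sum of Bin(8,0.5) probabilities at or below the observed probability = 0.726562.
Step 5: alpha = 0.1. fail to reject H0.

n_eff = 8, pos = 5, neg = 3, p = 0.726562, fail to reject H0.


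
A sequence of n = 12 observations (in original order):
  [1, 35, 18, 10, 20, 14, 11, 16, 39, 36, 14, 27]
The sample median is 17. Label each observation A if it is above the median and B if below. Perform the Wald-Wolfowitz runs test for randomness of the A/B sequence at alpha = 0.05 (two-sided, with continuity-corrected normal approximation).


Step 1: Compute median = 17; label A = above, B = below.
Labels in order: BAABABBBAABA  (n_A = 6, n_B = 6)
Step 2: Count runs R = 8.
Step 3: Under H0 (random ordering), E[R] = 2*n_A*n_B/(n_A+n_B) + 1 = 2*6*6/12 + 1 = 7.0000.
        Var[R] = 2*n_A*n_B*(2*n_A*n_B - n_A - n_B) / ((n_A+n_B)^2 * (n_A+n_B-1)) = 4320/1584 = 2.7273.
        SD[R] = 1.6514.
Step 4: Continuity-corrected z = (R - 0.5 - E[R]) / SD[R] = (8 - 0.5 - 7.0000) / 1.6514 = 0.3028.
Step 5: Two-sided p-value via normal approximation = 2*(1 - Phi(|z|)) = 0.762069.
Step 6: alpha = 0.05. fail to reject H0.

R = 8, z = 0.3028, p = 0.762069, fail to reject H0.


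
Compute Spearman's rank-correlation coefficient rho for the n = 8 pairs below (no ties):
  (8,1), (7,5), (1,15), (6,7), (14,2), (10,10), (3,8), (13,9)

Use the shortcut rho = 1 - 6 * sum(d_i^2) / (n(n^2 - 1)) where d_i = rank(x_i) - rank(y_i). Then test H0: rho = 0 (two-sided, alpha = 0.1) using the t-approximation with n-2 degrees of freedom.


Step 1: Rank x and y separately (midranks; no ties here).
rank(x): 8->5, 7->4, 1->1, 6->3, 14->8, 10->6, 3->2, 13->7
rank(y): 1->1, 5->3, 15->8, 7->4, 2->2, 10->7, 8->5, 9->6
Step 2: d_i = R_x(i) - R_y(i); compute d_i^2.
  (5-1)^2=16, (4-3)^2=1, (1-8)^2=49, (3-4)^2=1, (8-2)^2=36, (6-7)^2=1, (2-5)^2=9, (7-6)^2=1
sum(d^2) = 114.
Step 3: rho = 1 - 6*114 / (8*(8^2 - 1)) = 1 - 684/504 = -0.357143.
Step 4: Under H0, t = rho * sqrt((n-2)/(1-rho^2)) = -0.9366 ~ t(6).
Step 5: Two-sided p-value from the t-distribution with 6 df = 0.385121.
Step 6: alpha = 0.1. fail to reject H0.

rho = -0.3571, p = 0.385121, fail to reject H0 at alpha = 0.1.


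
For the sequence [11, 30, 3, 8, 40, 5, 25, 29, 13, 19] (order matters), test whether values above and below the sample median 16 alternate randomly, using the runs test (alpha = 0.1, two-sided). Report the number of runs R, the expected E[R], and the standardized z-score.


Step 1: Compute median = 16; label A = above, B = below.
Labels in order: BABBABAABA  (n_A = 5, n_B = 5)
Step 2: Count runs R = 8.
Step 3: Under H0 (random ordering), E[R] = 2*n_A*n_B/(n_A+n_B) + 1 = 2*5*5/10 + 1 = 6.0000.
        Var[R] = 2*n_A*n_B*(2*n_A*n_B - n_A - n_B) / ((n_A+n_B)^2 * (n_A+n_B-1)) = 2000/900 = 2.2222.
        SD[R] = 1.4907.
Step 4: Continuity-corrected z = (R - 0.5 - E[R]) / SD[R] = (8 - 0.5 - 6.0000) / 1.4907 = 1.0062.
Step 5: Two-sided p-value via normal approximation = 2*(1 - Phi(|z|)) = 0.314305.
Step 6: alpha = 0.1. fail to reject H0.

R = 8, z = 1.0062, p = 0.314305, fail to reject H0.


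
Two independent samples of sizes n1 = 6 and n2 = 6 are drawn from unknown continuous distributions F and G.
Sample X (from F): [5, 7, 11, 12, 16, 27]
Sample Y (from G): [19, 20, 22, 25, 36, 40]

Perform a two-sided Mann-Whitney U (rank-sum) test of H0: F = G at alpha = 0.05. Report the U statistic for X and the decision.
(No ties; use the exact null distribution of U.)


Step 1: Combine and sort all 12 observations; assign midranks.
sorted (value, group): (5,X), (7,X), (11,X), (12,X), (16,X), (19,Y), (20,Y), (22,Y), (25,Y), (27,X), (36,Y), (40,Y)
ranks: 5->1, 7->2, 11->3, 12->4, 16->5, 19->6, 20->7, 22->8, 25->9, 27->10, 36->11, 40->12
Step 2: Rank sum for X: R1 = 1 + 2 + 3 + 4 + 5 + 10 = 25.
Step 3: U_X = R1 - n1(n1+1)/2 = 25 - 6*7/2 = 25 - 21 = 4.
       U_Y = n1*n2 - U_X = 36 - 4 = 32.
Step 4: No ties, so the exact null distribution of U (based on enumerating the C(12,6) = 924 equally likely rank assignments) gives the two-sided p-value.
Step 5: p-value = 0.025974; compare to alpha = 0.05. reject H0.

U_X = 4, p = 0.025974, reject H0 at alpha = 0.05.


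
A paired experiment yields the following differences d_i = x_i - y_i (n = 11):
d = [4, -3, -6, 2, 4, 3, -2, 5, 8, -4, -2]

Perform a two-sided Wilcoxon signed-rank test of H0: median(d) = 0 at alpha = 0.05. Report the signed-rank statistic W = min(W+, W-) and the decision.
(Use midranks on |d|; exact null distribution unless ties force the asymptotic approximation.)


Step 1: Drop any zero differences (none here) and take |d_i|.
|d| = [4, 3, 6, 2, 4, 3, 2, 5, 8, 4, 2]
Step 2: Midrank |d_i| (ties get averaged ranks).
ranks: |4|->7, |3|->4.5, |6|->10, |2|->2, |4|->7, |3|->4.5, |2|->2, |5|->9, |8|->11, |4|->7, |2|->2
Step 3: Attach original signs; sum ranks with positive sign and with negative sign.
W+ = 7 + 2 + 7 + 4.5 + 9 + 11 = 40.5
W- = 4.5 + 10 + 2 + 7 + 2 = 25.5
(Check: W+ + W- = 66 should equal n(n+1)/2 = 66.)
Step 4: Test statistic W = min(W+, W-) = 25.5.
Step 5: Ties in |d|, so use the tie-corrected normal approximation.
        E[W] = n(n+1)/4 = 11*12/4 = 33.
        Tie groups: |d|=2 (t=3), |d|=3 (t=2), |d|=4 (t=3); sum(t^3 - t) = 54.
        Var[W] = n(n+1)(2n+1)/24 - sum(t^3-t)/48 = 3036/24 - 54/48 = 125.375.
        z = (W - E[W]) / sqrt(Var[W]) = (25.5 - 33) / 11.1971 = -0.6698.
        Two-sided p = 2*Phi(z) = 0.502975.
Step 6: alpha = 0.05. fail to reject H0.

W+ = 40.5, W- = 25.5, W = min = 25.5, p = 0.502975, fail to reject H0.


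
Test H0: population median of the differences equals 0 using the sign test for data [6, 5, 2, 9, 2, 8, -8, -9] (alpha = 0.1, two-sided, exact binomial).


Step 1: Discard zero differences. Original n = 8; n_eff = number of nonzero differences = 8.
Nonzero differences (with sign): +6, +5, +2, +9, +2, +8, -8, -9
Step 2: Count signs: positive = 6, negative = 2.
Step 3: Under H0: P(positive) = 0.5, so the number of positives S ~ Bin(8, 0.5).
Step 4: Two-sided exact p-value = sum of Bin(8,0.5) probabilities at or below the observed probability = 0.289062.
Step 5: alpha = 0.1. fail to reject H0.

n_eff = 8, pos = 6, neg = 2, p = 0.289062, fail to reject H0.


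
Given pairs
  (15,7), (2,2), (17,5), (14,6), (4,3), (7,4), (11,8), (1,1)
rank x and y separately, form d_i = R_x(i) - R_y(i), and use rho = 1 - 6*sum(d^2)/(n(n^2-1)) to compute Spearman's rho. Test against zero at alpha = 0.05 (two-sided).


Step 1: Rank x and y separately (midranks; no ties here).
rank(x): 15->7, 2->2, 17->8, 14->6, 4->3, 7->4, 11->5, 1->1
rank(y): 7->7, 2->2, 5->5, 6->6, 3->3, 4->4, 8->8, 1->1
Step 2: d_i = R_x(i) - R_y(i); compute d_i^2.
  (7-7)^2=0, (2-2)^2=0, (8-5)^2=9, (6-6)^2=0, (3-3)^2=0, (4-4)^2=0, (5-8)^2=9, (1-1)^2=0
sum(d^2) = 18.
Step 3: rho = 1 - 6*18 / (8*(8^2 - 1)) = 1 - 108/504 = 0.785714.
Step 4: Under H0, t = rho * sqrt((n-2)/(1-rho^2)) = 3.1113 ~ t(6).
Step 5: Two-sided p-value from the t-distribution with 6 df = 0.020815.
Step 6: alpha = 0.05. reject H0.

rho = 0.7857, p = 0.020815, reject H0 at alpha = 0.05.


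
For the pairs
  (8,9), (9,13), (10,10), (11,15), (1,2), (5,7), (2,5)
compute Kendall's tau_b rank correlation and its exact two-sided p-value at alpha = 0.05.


Step 1: Enumerate the 21 unordered pairs (i,j) with i<j and classify each by sign(x_j-x_i) * sign(y_j-y_i).
  (1,2):dx=+1,dy=+4->C; (1,3):dx=+2,dy=+1->C; (1,4):dx=+3,dy=+6->C; (1,5):dx=-7,dy=-7->C
  (1,6):dx=-3,dy=-2->C; (1,7):dx=-6,dy=-4->C; (2,3):dx=+1,dy=-3->D; (2,4):dx=+2,dy=+2->C
  (2,5):dx=-8,dy=-11->C; (2,6):dx=-4,dy=-6->C; (2,7):dx=-7,dy=-8->C; (3,4):dx=+1,dy=+5->C
  (3,5):dx=-9,dy=-8->C; (3,6):dx=-5,dy=-3->C; (3,7):dx=-8,dy=-5->C; (4,5):dx=-10,dy=-13->C
  (4,6):dx=-6,dy=-8->C; (4,7):dx=-9,dy=-10->C; (5,6):dx=+4,dy=+5->C; (5,7):dx=+1,dy=+3->C
  (6,7):dx=-3,dy=-2->C
Step 2: C = 20, D = 1, total pairs = 21.
Step 3: tau = (C - D)/(n(n-1)/2) = (20 - 1)/21 = 0.904762.
Step 4: Exact two-sided p-value (enumerate n! = 5040 permutations of y under H0): p = 0.002778.
Step 5: alpha = 0.05. reject H0.

tau_b = 0.9048 (C=20, D=1), p = 0.002778, reject H0.


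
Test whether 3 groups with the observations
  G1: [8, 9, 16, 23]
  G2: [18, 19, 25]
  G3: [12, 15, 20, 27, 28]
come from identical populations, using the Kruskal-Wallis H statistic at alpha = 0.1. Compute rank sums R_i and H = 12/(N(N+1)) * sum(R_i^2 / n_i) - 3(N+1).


Step 1: Combine all N = 12 observations and assign midranks.
sorted (value, group, rank): (8,G1,1), (9,G1,2), (12,G3,3), (15,G3,4), (16,G1,5), (18,G2,6), (19,G2,7), (20,G3,8), (23,G1,9), (25,G2,10), (27,G3,11), (28,G3,12)
Step 2: Sum ranks within each group.
R_1 = 17 (n_1 = 4)
R_2 = 23 (n_2 = 3)
R_3 = 38 (n_3 = 5)
Step 3: H = 12/(N(N+1)) * sum(R_i^2/n_i) - 3(N+1)
     = 12/(12*13) * (17^2/4 + 23^2/3 + 38^2/5) - 3*13
     = 0.076923 * 537.383 - 39
     = 2.337179.
Step 4: No ties, so H is used without correction.
Step 5: Under H0, H ~ chi^2(2); p-value = 0.310805.
Step 6: alpha = 0.1. fail to reject H0.

H = 2.3372, df = 2, p = 0.310805, fail to reject H0.


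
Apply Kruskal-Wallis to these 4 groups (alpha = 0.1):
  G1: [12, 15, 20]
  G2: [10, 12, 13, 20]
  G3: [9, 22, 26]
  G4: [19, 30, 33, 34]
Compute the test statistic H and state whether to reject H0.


Step 1: Combine all N = 14 observations and assign midranks.
sorted (value, group, rank): (9,G3,1), (10,G2,2), (12,G1,3.5), (12,G2,3.5), (13,G2,5), (15,G1,6), (19,G4,7), (20,G1,8.5), (20,G2,8.5), (22,G3,10), (26,G3,11), (30,G4,12), (33,G4,13), (34,G4,14)
Step 2: Sum ranks within each group.
R_1 = 18 (n_1 = 3)
R_2 = 19 (n_2 = 4)
R_3 = 22 (n_3 = 3)
R_4 = 46 (n_4 = 4)
Step 3: H = 12/(N(N+1)) * sum(R_i^2/n_i) - 3(N+1)
     = 12/(14*15) * (18^2/3 + 19^2/4 + 22^2/3 + 46^2/4) - 3*15
     = 0.057143 * 888.583 - 45
     = 5.776190.
Step 4: Ties present; correction factor C = 1 - 12/(14^3 - 14) = 0.995604. Corrected H = 5.776190 / 0.995604 = 5.801692.
Step 5: Under H0, H ~ chi^2(3); p-value = 0.121667.
Step 6: alpha = 0.1. fail to reject H0.

H = 5.8017, df = 3, p = 0.121667, fail to reject H0.


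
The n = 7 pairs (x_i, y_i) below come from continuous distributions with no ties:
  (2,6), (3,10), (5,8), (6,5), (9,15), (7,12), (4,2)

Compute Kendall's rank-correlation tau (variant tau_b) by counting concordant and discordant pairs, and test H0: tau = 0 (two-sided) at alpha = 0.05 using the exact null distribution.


Step 1: Enumerate the 21 unordered pairs (i,j) with i<j and classify each by sign(x_j-x_i) * sign(y_j-y_i).
  (1,2):dx=+1,dy=+4->C; (1,3):dx=+3,dy=+2->C; (1,4):dx=+4,dy=-1->D; (1,5):dx=+7,dy=+9->C
  (1,6):dx=+5,dy=+6->C; (1,7):dx=+2,dy=-4->D; (2,3):dx=+2,dy=-2->D; (2,4):dx=+3,dy=-5->D
  (2,5):dx=+6,dy=+5->C; (2,6):dx=+4,dy=+2->C; (2,7):dx=+1,dy=-8->D; (3,4):dx=+1,dy=-3->D
  (3,5):dx=+4,dy=+7->C; (3,6):dx=+2,dy=+4->C; (3,7):dx=-1,dy=-6->C; (4,5):dx=+3,dy=+10->C
  (4,6):dx=+1,dy=+7->C; (4,7):dx=-2,dy=-3->C; (5,6):dx=-2,dy=-3->C; (5,7):dx=-5,dy=-13->C
  (6,7):dx=-3,dy=-10->C
Step 2: C = 15, D = 6, total pairs = 21.
Step 3: tau = (C - D)/(n(n-1)/2) = (15 - 6)/21 = 0.428571.
Step 4: Exact two-sided p-value (enumerate n! = 5040 permutations of y under H0): p = 0.238889.
Step 5: alpha = 0.05. fail to reject H0.

tau_b = 0.4286 (C=15, D=6), p = 0.238889, fail to reject H0.


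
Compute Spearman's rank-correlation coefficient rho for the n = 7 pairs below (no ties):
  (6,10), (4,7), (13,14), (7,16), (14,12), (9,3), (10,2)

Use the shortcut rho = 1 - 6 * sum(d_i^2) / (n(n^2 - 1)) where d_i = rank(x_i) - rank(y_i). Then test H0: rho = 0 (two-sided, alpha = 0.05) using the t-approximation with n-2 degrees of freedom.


Step 1: Rank x and y separately (midranks; no ties here).
rank(x): 6->2, 4->1, 13->6, 7->3, 14->7, 9->4, 10->5
rank(y): 10->4, 7->3, 14->6, 16->7, 12->5, 3->2, 2->1
Step 2: d_i = R_x(i) - R_y(i); compute d_i^2.
  (2-4)^2=4, (1-3)^2=4, (6-6)^2=0, (3-7)^2=16, (7-5)^2=4, (4-2)^2=4, (5-1)^2=16
sum(d^2) = 48.
Step 3: rho = 1 - 6*48 / (7*(7^2 - 1)) = 1 - 288/336 = 0.142857.
Step 4: Under H0, t = rho * sqrt((n-2)/(1-rho^2)) = 0.3227 ~ t(5).
Step 5: Two-sided p-value from the t-distribution with 5 df = 0.759945.
Step 6: alpha = 0.05. fail to reject H0.

rho = 0.1429, p = 0.759945, fail to reject H0 at alpha = 0.05.


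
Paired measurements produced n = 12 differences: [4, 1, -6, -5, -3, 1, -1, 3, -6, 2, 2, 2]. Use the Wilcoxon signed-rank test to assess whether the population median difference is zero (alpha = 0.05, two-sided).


Step 1: Drop any zero differences (none here) and take |d_i|.
|d| = [4, 1, 6, 5, 3, 1, 1, 3, 6, 2, 2, 2]
Step 2: Midrank |d_i| (ties get averaged ranks).
ranks: |4|->9, |1|->2, |6|->11.5, |5|->10, |3|->7.5, |1|->2, |1|->2, |3|->7.5, |6|->11.5, |2|->5, |2|->5, |2|->5
Step 3: Attach original signs; sum ranks with positive sign and with negative sign.
W+ = 9 + 2 + 2 + 7.5 + 5 + 5 + 5 = 35.5
W- = 11.5 + 10 + 7.5 + 2 + 11.5 = 42.5
(Check: W+ + W- = 78 should equal n(n+1)/2 = 78.)
Step 4: Test statistic W = min(W+, W-) = 35.5.
Step 5: Ties in |d|, so use the tie-corrected normal approximation.
        E[W] = n(n+1)/4 = 12*13/4 = 39.
        Tie groups: |d|=1 (t=3), |d|=2 (t=3), |d|=3 (t=2), |d|=6 (t=2); sum(t^3 - t) = 60.
        Var[W] = n(n+1)(2n+1)/24 - sum(t^3-t)/48 = 3900/24 - 60/48 = 161.25.
        z = (W - E[W]) / sqrt(Var[W]) = (35.5 - 39) / 12.6984 = -0.2756.
        Two-sided p = 2*Phi(z) = 0.782836.
Step 6: alpha = 0.05. fail to reject H0.

W+ = 35.5, W- = 42.5, W = min = 35.5, p = 0.782836, fail to reject H0.


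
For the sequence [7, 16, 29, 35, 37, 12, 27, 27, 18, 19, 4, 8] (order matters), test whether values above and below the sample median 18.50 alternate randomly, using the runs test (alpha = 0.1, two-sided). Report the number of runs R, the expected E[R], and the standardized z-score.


Step 1: Compute median = 18.50; label A = above, B = below.
Labels in order: BBAAABAABABB  (n_A = 6, n_B = 6)
Step 2: Count runs R = 7.
Step 3: Under H0 (random ordering), E[R] = 2*n_A*n_B/(n_A+n_B) + 1 = 2*6*6/12 + 1 = 7.0000.
        Var[R] = 2*n_A*n_B*(2*n_A*n_B - n_A - n_B) / ((n_A+n_B)^2 * (n_A+n_B-1)) = 4320/1584 = 2.7273.
        SD[R] = 1.6514.
Step 4: R = E[R], so z = 0 with no continuity correction.
Step 5: Two-sided p-value via normal approximation = 2*(1 - Phi(|z|)) = 1.000000.
Step 6: alpha = 0.1. fail to reject H0.

R = 7, z = 0.0000, p = 1.000000, fail to reject H0.


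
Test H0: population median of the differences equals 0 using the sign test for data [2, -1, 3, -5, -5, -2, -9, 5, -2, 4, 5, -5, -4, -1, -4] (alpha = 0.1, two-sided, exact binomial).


Step 1: Discard zero differences. Original n = 15; n_eff = number of nonzero differences = 15.
Nonzero differences (with sign): +2, -1, +3, -5, -5, -2, -9, +5, -2, +4, +5, -5, -4, -1, -4
Step 2: Count signs: positive = 5, negative = 10.
Step 3: Under H0: P(positive) = 0.5, so the number of positives S ~ Bin(15, 0.5).
Step 4: Two-sided exact p-value = sum of Bin(15,0.5) probabilities at or below the observed probability = 0.301758.
Step 5: alpha = 0.1. fail to reject H0.

n_eff = 15, pos = 5, neg = 10, p = 0.301758, fail to reject H0.


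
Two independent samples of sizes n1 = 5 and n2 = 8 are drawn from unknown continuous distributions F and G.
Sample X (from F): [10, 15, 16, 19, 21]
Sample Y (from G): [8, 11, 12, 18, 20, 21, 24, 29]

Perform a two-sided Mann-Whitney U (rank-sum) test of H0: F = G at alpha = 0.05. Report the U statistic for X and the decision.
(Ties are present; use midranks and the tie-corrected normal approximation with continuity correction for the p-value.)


Step 1: Combine and sort all 13 observations; assign midranks.
sorted (value, group): (8,Y), (10,X), (11,Y), (12,Y), (15,X), (16,X), (18,Y), (19,X), (20,Y), (21,X), (21,Y), (24,Y), (29,Y)
ranks: 8->1, 10->2, 11->3, 12->4, 15->5, 16->6, 18->7, 19->8, 20->9, 21->10.5, 21->10.5, 24->12, 29->13
Step 2: Rank sum for X: R1 = 2 + 5 + 6 + 8 + 10.5 = 31.5.
Step 3: U_X = R1 - n1(n1+1)/2 = 31.5 - 5*6/2 = 31.5 - 15 = 16.5.
       U_Y = n1*n2 - U_X = 40 - 16.5 = 23.5.
Step 4: Ties are present, so use the tie-corrected normal approximation (with continuity correction) for the p-value.
Step 5: p-value = 0.660111; compare to alpha = 0.05. fail to reject H0.

U_X = 16.5, p = 0.660111, fail to reject H0 at alpha = 0.05.


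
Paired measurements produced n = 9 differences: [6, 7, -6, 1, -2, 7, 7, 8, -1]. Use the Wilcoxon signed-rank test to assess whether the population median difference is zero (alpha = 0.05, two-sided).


Step 1: Drop any zero differences (none here) and take |d_i|.
|d| = [6, 7, 6, 1, 2, 7, 7, 8, 1]
Step 2: Midrank |d_i| (ties get averaged ranks).
ranks: |6|->4.5, |7|->7, |6|->4.5, |1|->1.5, |2|->3, |7|->7, |7|->7, |8|->9, |1|->1.5
Step 3: Attach original signs; sum ranks with positive sign and with negative sign.
W+ = 4.5 + 7 + 1.5 + 7 + 7 + 9 = 36
W- = 4.5 + 3 + 1.5 = 9
(Check: W+ + W- = 45 should equal n(n+1)/2 = 45.)
Step 4: Test statistic W = min(W+, W-) = 9.
Step 5: Ties in |d|, so use the tie-corrected normal approximation.
        E[W] = n(n+1)/4 = 9*10/4 = 22.5.
        Tie groups: |d|=1 (t=2), |d|=6 (t=2), |d|=7 (t=3); sum(t^3 - t) = 36.
        Var[W] = n(n+1)(2n+1)/24 - sum(t^3-t)/48 = 1710/24 - 36/48 = 70.5.
        z = (W - E[W]) / sqrt(Var[W]) = (9 - 22.5) / 8.3964 = -1.6078.
        Two-sided p = 2*Phi(z) = 0.107873.
Step 6: alpha = 0.05. fail to reject H0.

W+ = 36, W- = 9, W = min = 9, p = 0.107873, fail to reject H0.


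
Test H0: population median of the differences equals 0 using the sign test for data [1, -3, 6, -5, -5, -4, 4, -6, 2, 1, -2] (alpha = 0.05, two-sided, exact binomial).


Step 1: Discard zero differences. Original n = 11; n_eff = number of nonzero differences = 11.
Nonzero differences (with sign): +1, -3, +6, -5, -5, -4, +4, -6, +2, +1, -2
Step 2: Count signs: positive = 5, negative = 6.
Step 3: Under H0: P(positive) = 0.5, so the number of positives S ~ Bin(11, 0.5).
Step 4: Two-sided exact p-value = sum of Bin(11,0.5) probabilities at or below the observed probability = 1.000000.
Step 5: alpha = 0.05. fail to reject H0.

n_eff = 11, pos = 5, neg = 6, p = 1.000000, fail to reject H0.


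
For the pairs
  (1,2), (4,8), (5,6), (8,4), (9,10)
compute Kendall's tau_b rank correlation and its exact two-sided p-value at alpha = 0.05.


Step 1: Enumerate the 10 unordered pairs (i,j) with i<j and classify each by sign(x_j-x_i) * sign(y_j-y_i).
  (1,2):dx=+3,dy=+6->C; (1,3):dx=+4,dy=+4->C; (1,4):dx=+7,dy=+2->C; (1,5):dx=+8,dy=+8->C
  (2,3):dx=+1,dy=-2->D; (2,4):dx=+4,dy=-4->D; (2,5):dx=+5,dy=+2->C; (3,4):dx=+3,dy=-2->D
  (3,5):dx=+4,dy=+4->C; (4,5):dx=+1,dy=+6->C
Step 2: C = 7, D = 3, total pairs = 10.
Step 3: tau = (C - D)/(n(n-1)/2) = (7 - 3)/10 = 0.400000.
Step 4: Exact two-sided p-value (enumerate n! = 120 permutations of y under H0): p = 0.483333.
Step 5: alpha = 0.05. fail to reject H0.

tau_b = 0.4000 (C=7, D=3), p = 0.483333, fail to reject H0.


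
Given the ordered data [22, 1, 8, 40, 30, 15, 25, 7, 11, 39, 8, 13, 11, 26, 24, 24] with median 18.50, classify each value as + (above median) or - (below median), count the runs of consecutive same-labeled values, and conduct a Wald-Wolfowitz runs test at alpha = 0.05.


Step 1: Compute median = 18.50; label A = above, B = below.
Labels in order: ABBAABABBABBBAAA  (n_A = 8, n_B = 8)
Step 2: Count runs R = 9.
Step 3: Under H0 (random ordering), E[R] = 2*n_A*n_B/(n_A+n_B) + 1 = 2*8*8/16 + 1 = 9.0000.
        Var[R] = 2*n_A*n_B*(2*n_A*n_B - n_A - n_B) / ((n_A+n_B)^2 * (n_A+n_B-1)) = 14336/3840 = 3.7333.
        SD[R] = 1.9322.
Step 4: R = E[R], so z = 0 with no continuity correction.
Step 5: Two-sided p-value via normal approximation = 2*(1 - Phi(|z|)) = 1.000000.
Step 6: alpha = 0.05. fail to reject H0.

R = 9, z = 0.0000, p = 1.000000, fail to reject H0.


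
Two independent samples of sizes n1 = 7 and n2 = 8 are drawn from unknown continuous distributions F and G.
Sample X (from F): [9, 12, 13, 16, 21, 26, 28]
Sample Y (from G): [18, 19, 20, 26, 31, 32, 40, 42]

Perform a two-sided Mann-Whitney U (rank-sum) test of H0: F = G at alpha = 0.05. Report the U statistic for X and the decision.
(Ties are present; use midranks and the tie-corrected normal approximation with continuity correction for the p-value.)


Step 1: Combine and sort all 15 observations; assign midranks.
sorted (value, group): (9,X), (12,X), (13,X), (16,X), (18,Y), (19,Y), (20,Y), (21,X), (26,X), (26,Y), (28,X), (31,Y), (32,Y), (40,Y), (42,Y)
ranks: 9->1, 12->2, 13->3, 16->4, 18->5, 19->6, 20->7, 21->8, 26->9.5, 26->9.5, 28->11, 31->12, 32->13, 40->14, 42->15
Step 2: Rank sum for X: R1 = 1 + 2 + 3 + 4 + 8 + 9.5 + 11 = 38.5.
Step 3: U_X = R1 - n1(n1+1)/2 = 38.5 - 7*8/2 = 38.5 - 28 = 10.5.
       U_Y = n1*n2 - U_X = 56 - 10.5 = 45.5.
Step 4: Ties are present, so use the tie-corrected normal approximation (with continuity correction) for the p-value.
Step 5: p-value = 0.048939; compare to alpha = 0.05. reject H0.

U_X = 10.5, p = 0.048939, reject H0 at alpha = 0.05.


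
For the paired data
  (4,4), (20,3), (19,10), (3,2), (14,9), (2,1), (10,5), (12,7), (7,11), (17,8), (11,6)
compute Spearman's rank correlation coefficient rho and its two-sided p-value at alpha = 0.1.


Step 1: Rank x and y separately (midranks; no ties here).
rank(x): 4->3, 20->11, 19->10, 3->2, 14->8, 2->1, 10->5, 12->7, 7->4, 17->9, 11->6
rank(y): 4->4, 3->3, 10->10, 2->2, 9->9, 1->1, 5->5, 7->7, 11->11, 8->8, 6->6
Step 2: d_i = R_x(i) - R_y(i); compute d_i^2.
  (3-4)^2=1, (11-3)^2=64, (10-10)^2=0, (2-2)^2=0, (8-9)^2=1, (1-1)^2=0, (5-5)^2=0, (7-7)^2=0, (4-11)^2=49, (9-8)^2=1, (6-6)^2=0
sum(d^2) = 116.
Step 3: rho = 1 - 6*116 / (11*(11^2 - 1)) = 1 - 696/1320 = 0.472727.
Step 4: Under H0, t = rho * sqrt((n-2)/(1-rho^2)) = 1.6094 ~ t(9).
Step 5: Two-sided p-value from the t-distribution with 9 df = 0.141999.
Step 6: alpha = 0.1. fail to reject H0.

rho = 0.4727, p = 0.141999, fail to reject H0 at alpha = 0.1.


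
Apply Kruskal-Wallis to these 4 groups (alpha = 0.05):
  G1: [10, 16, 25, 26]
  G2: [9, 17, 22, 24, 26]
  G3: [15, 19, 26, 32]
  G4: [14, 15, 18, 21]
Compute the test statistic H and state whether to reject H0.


Step 1: Combine all N = 17 observations and assign midranks.
sorted (value, group, rank): (9,G2,1), (10,G1,2), (14,G4,3), (15,G3,4.5), (15,G4,4.5), (16,G1,6), (17,G2,7), (18,G4,8), (19,G3,9), (21,G4,10), (22,G2,11), (24,G2,12), (25,G1,13), (26,G1,15), (26,G2,15), (26,G3,15), (32,G3,17)
Step 2: Sum ranks within each group.
R_1 = 36 (n_1 = 4)
R_2 = 46 (n_2 = 5)
R_3 = 45.5 (n_3 = 4)
R_4 = 25.5 (n_4 = 4)
Step 3: H = 12/(N(N+1)) * sum(R_i^2/n_i) - 3(N+1)
     = 12/(17*18) * (36^2/4 + 46^2/5 + 45.5^2/4 + 25.5^2/4) - 3*18
     = 0.039216 * 1427.33 - 54
     = 1.973529.
Step 4: Ties present; correction factor C = 1 - 30/(17^3 - 17) = 0.993873. Corrected H = 1.973529 / 0.993873 = 1.985697.
Step 5: Under H0, H ~ chi^2(3); p-value = 0.575381.
Step 6: alpha = 0.05. fail to reject H0.

H = 1.9857, df = 3, p = 0.575381, fail to reject H0.


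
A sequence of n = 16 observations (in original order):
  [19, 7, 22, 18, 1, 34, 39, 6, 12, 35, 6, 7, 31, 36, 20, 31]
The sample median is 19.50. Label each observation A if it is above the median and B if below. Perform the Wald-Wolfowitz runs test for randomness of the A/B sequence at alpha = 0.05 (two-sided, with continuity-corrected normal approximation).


Step 1: Compute median = 19.50; label A = above, B = below.
Labels in order: BBABBAABBABBAAAA  (n_A = 8, n_B = 8)
Step 2: Count runs R = 8.
Step 3: Under H0 (random ordering), E[R] = 2*n_A*n_B/(n_A+n_B) + 1 = 2*8*8/16 + 1 = 9.0000.
        Var[R] = 2*n_A*n_B*(2*n_A*n_B - n_A - n_B) / ((n_A+n_B)^2 * (n_A+n_B-1)) = 14336/3840 = 3.7333.
        SD[R] = 1.9322.
Step 4: Continuity-corrected z = (R + 0.5 - E[R]) / SD[R] = (8 + 0.5 - 9.0000) / 1.9322 = -0.2588.
Step 5: Two-sided p-value via normal approximation = 2*(1 - Phi(|z|)) = 0.795809.
Step 6: alpha = 0.05. fail to reject H0.

R = 8, z = -0.2588, p = 0.795809, fail to reject H0.


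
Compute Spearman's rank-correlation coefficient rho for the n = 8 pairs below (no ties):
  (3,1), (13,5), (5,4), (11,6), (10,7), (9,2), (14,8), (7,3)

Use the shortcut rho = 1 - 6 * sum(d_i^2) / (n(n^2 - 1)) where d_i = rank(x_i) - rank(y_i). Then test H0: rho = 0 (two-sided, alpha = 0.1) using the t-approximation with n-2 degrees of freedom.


Step 1: Rank x and y separately (midranks; no ties here).
rank(x): 3->1, 13->7, 5->2, 11->6, 10->5, 9->4, 14->8, 7->3
rank(y): 1->1, 5->5, 4->4, 6->6, 7->7, 2->2, 8->8, 3->3
Step 2: d_i = R_x(i) - R_y(i); compute d_i^2.
  (1-1)^2=0, (7-5)^2=4, (2-4)^2=4, (6-6)^2=0, (5-7)^2=4, (4-2)^2=4, (8-8)^2=0, (3-3)^2=0
sum(d^2) = 16.
Step 3: rho = 1 - 6*16 / (8*(8^2 - 1)) = 1 - 96/504 = 0.809524.
Step 4: Under H0, t = rho * sqrt((n-2)/(1-rho^2)) = 3.3776 ~ t(6).
Step 5: Two-sided p-value from the t-distribution with 6 df = 0.014903.
Step 6: alpha = 0.1. reject H0.

rho = 0.8095, p = 0.014903, reject H0 at alpha = 0.1.


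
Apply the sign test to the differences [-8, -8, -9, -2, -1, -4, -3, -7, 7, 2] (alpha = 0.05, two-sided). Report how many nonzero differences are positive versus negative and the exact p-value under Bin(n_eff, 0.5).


Step 1: Discard zero differences. Original n = 10; n_eff = number of nonzero differences = 10.
Nonzero differences (with sign): -8, -8, -9, -2, -1, -4, -3, -7, +7, +2
Step 2: Count signs: positive = 2, negative = 8.
Step 3: Under H0: P(positive) = 0.5, so the number of positives S ~ Bin(10, 0.5).
Step 4: Two-sided exact p-value = sum of Bin(10,0.5) probabilities at or below the observed probability = 0.109375.
Step 5: alpha = 0.05. fail to reject H0.

n_eff = 10, pos = 2, neg = 8, p = 0.109375, fail to reject H0.


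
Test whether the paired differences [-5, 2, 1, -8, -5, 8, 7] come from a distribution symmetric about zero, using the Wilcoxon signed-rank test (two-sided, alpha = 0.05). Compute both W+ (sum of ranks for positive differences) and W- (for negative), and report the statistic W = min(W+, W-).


Step 1: Drop any zero differences (none here) and take |d_i|.
|d| = [5, 2, 1, 8, 5, 8, 7]
Step 2: Midrank |d_i| (ties get averaged ranks).
ranks: |5|->3.5, |2|->2, |1|->1, |8|->6.5, |5|->3.5, |8|->6.5, |7|->5
Step 3: Attach original signs; sum ranks with positive sign and with negative sign.
W+ = 2 + 1 + 6.5 + 5 = 14.5
W- = 3.5 + 6.5 + 3.5 = 13.5
(Check: W+ + W- = 28 should equal n(n+1)/2 = 28.)
Step 4: Test statistic W = min(W+, W-) = 13.5.
Step 5: Ties in |d|, so use the tie-corrected normal approximation.
        E[W] = n(n+1)/4 = 7*8/4 = 14.
        Tie groups: |d|=5 (t=2), |d|=8 (t=2); sum(t^3 - t) = 12.
        Var[W] = n(n+1)(2n+1)/24 - sum(t^3-t)/48 = 840/24 - 12/48 = 34.75.
        z = (W - E[W]) / sqrt(Var[W]) = (13.5 - 14) / 5.8949 = -0.0848.
        Two-sided p = 2*Phi(z) = 0.932405.
Step 6: alpha = 0.05. fail to reject H0.

W+ = 14.5, W- = 13.5, W = min = 13.5, p = 0.932405, fail to reject H0.


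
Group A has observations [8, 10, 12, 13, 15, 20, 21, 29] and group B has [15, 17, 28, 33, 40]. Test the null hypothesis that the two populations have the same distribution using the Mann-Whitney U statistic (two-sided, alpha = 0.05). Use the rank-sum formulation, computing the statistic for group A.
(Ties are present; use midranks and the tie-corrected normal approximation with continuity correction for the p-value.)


Step 1: Combine and sort all 13 observations; assign midranks.
sorted (value, group): (8,X), (10,X), (12,X), (13,X), (15,X), (15,Y), (17,Y), (20,X), (21,X), (28,Y), (29,X), (33,Y), (40,Y)
ranks: 8->1, 10->2, 12->3, 13->4, 15->5.5, 15->5.5, 17->7, 20->8, 21->9, 28->10, 29->11, 33->12, 40->13
Step 2: Rank sum for X: R1 = 1 + 2 + 3 + 4 + 5.5 + 8 + 9 + 11 = 43.5.
Step 3: U_X = R1 - n1(n1+1)/2 = 43.5 - 8*9/2 = 43.5 - 36 = 7.5.
       U_Y = n1*n2 - U_X = 40 - 7.5 = 32.5.
Step 4: Ties are present, so use the tie-corrected normal approximation (with continuity correction) for the p-value.
Step 5: p-value = 0.078571; compare to alpha = 0.05. fail to reject H0.

U_X = 7.5, p = 0.078571, fail to reject H0 at alpha = 0.05.


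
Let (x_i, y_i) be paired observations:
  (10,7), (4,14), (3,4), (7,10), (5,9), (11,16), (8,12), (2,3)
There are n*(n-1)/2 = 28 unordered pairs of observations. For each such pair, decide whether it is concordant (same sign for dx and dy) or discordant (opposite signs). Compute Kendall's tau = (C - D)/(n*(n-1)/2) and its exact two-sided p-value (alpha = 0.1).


Step 1: Enumerate the 28 unordered pairs (i,j) with i<j and classify each by sign(x_j-x_i) * sign(y_j-y_i).
  (1,2):dx=-6,dy=+7->D; (1,3):dx=-7,dy=-3->C; (1,4):dx=-3,dy=+3->D; (1,5):dx=-5,dy=+2->D
  (1,6):dx=+1,dy=+9->C; (1,7):dx=-2,dy=+5->D; (1,8):dx=-8,dy=-4->C; (2,3):dx=-1,dy=-10->C
  (2,4):dx=+3,dy=-4->D; (2,5):dx=+1,dy=-5->D; (2,6):dx=+7,dy=+2->C; (2,7):dx=+4,dy=-2->D
  (2,8):dx=-2,dy=-11->C; (3,4):dx=+4,dy=+6->C; (3,5):dx=+2,dy=+5->C; (3,6):dx=+8,dy=+12->C
  (3,7):dx=+5,dy=+8->C; (3,8):dx=-1,dy=-1->C; (4,5):dx=-2,dy=-1->C; (4,6):dx=+4,dy=+6->C
  (4,7):dx=+1,dy=+2->C; (4,8):dx=-5,dy=-7->C; (5,6):dx=+6,dy=+7->C; (5,7):dx=+3,dy=+3->C
  (5,8):dx=-3,dy=-6->C; (6,7):dx=-3,dy=-4->C; (6,8):dx=-9,dy=-13->C; (7,8):dx=-6,dy=-9->C
Step 2: C = 21, D = 7, total pairs = 28.
Step 3: tau = (C - D)/(n(n-1)/2) = (21 - 7)/28 = 0.500000.
Step 4: Exact two-sided p-value (enumerate n! = 40320 permutations of y under H0): p = 0.108681.
Step 5: alpha = 0.1. fail to reject H0.

tau_b = 0.5000 (C=21, D=7), p = 0.108681, fail to reject H0.


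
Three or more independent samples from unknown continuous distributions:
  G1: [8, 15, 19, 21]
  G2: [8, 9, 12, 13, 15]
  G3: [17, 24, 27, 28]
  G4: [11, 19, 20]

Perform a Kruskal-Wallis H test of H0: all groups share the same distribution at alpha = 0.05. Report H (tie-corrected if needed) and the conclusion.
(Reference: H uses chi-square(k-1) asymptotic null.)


Step 1: Combine all N = 16 observations and assign midranks.
sorted (value, group, rank): (8,G1,1.5), (8,G2,1.5), (9,G2,3), (11,G4,4), (12,G2,5), (13,G2,6), (15,G1,7.5), (15,G2,7.5), (17,G3,9), (19,G1,10.5), (19,G4,10.5), (20,G4,12), (21,G1,13), (24,G3,14), (27,G3,15), (28,G3,16)
Step 2: Sum ranks within each group.
R_1 = 32.5 (n_1 = 4)
R_2 = 23 (n_2 = 5)
R_3 = 54 (n_3 = 4)
R_4 = 26.5 (n_4 = 3)
Step 3: H = 12/(N(N+1)) * sum(R_i^2/n_i) - 3(N+1)
     = 12/(16*17) * (32.5^2/4 + 23^2/5 + 54^2/4 + 26.5^2/3) - 3*17
     = 0.044118 * 1332.95 - 51
     = 7.806434.
Step 4: Ties present; correction factor C = 1 - 18/(16^3 - 16) = 0.995588. Corrected H = 7.806434 / 0.995588 = 7.841027.
Step 5: Under H0, H ~ chi^2(3); p-value = 0.049414.
Step 6: alpha = 0.05. reject H0.

H = 7.8410, df = 3, p = 0.049414, reject H0.


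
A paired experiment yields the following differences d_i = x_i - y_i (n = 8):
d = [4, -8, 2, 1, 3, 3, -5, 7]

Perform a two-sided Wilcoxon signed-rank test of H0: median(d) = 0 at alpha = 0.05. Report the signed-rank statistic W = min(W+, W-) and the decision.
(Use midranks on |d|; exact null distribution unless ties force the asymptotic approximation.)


Step 1: Drop any zero differences (none here) and take |d_i|.
|d| = [4, 8, 2, 1, 3, 3, 5, 7]
Step 2: Midrank |d_i| (ties get averaged ranks).
ranks: |4|->5, |8|->8, |2|->2, |1|->1, |3|->3.5, |3|->3.5, |5|->6, |7|->7
Step 3: Attach original signs; sum ranks with positive sign and with negative sign.
W+ = 5 + 2 + 1 + 3.5 + 3.5 + 7 = 22
W- = 8 + 6 = 14
(Check: W+ + W- = 36 should equal n(n+1)/2 = 36.)
Step 4: Test statistic W = min(W+, W-) = 14.
Step 5: Ties in |d|, so use the tie-corrected normal approximation.
        E[W] = n(n+1)/4 = 8*9/4 = 18.
        Tie groups: |d|=3 (t=2); sum(t^3 - t) = 6.
        Var[W] = n(n+1)(2n+1)/24 - sum(t^3-t)/48 = 1224/24 - 6/48 = 50.875.
        z = (W - E[W]) / sqrt(Var[W]) = (14 - 18) / 7.1327 = -0.5608.
        Two-sided p = 2*Phi(z) = 0.574934.
Step 6: alpha = 0.05. fail to reject H0.

W+ = 22, W- = 14, W = min = 14, p = 0.574934, fail to reject H0.


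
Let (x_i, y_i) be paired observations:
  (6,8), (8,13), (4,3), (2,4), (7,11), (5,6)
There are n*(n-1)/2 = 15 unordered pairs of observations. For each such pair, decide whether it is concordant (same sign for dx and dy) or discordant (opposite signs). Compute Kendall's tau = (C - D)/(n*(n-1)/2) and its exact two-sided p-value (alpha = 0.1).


Step 1: Enumerate the 15 unordered pairs (i,j) with i<j and classify each by sign(x_j-x_i) * sign(y_j-y_i).
  (1,2):dx=+2,dy=+5->C; (1,3):dx=-2,dy=-5->C; (1,4):dx=-4,dy=-4->C; (1,5):dx=+1,dy=+3->C
  (1,6):dx=-1,dy=-2->C; (2,3):dx=-4,dy=-10->C; (2,4):dx=-6,dy=-9->C; (2,5):dx=-1,dy=-2->C
  (2,6):dx=-3,dy=-7->C; (3,4):dx=-2,dy=+1->D; (3,5):dx=+3,dy=+8->C; (3,6):dx=+1,dy=+3->C
  (4,5):dx=+5,dy=+7->C; (4,6):dx=+3,dy=+2->C; (5,6):dx=-2,dy=-5->C
Step 2: C = 14, D = 1, total pairs = 15.
Step 3: tau = (C - D)/(n(n-1)/2) = (14 - 1)/15 = 0.866667.
Step 4: Exact two-sided p-value (enumerate n! = 720 permutations of y under H0): p = 0.016667.
Step 5: alpha = 0.1. reject H0.

tau_b = 0.8667 (C=14, D=1), p = 0.016667, reject H0.


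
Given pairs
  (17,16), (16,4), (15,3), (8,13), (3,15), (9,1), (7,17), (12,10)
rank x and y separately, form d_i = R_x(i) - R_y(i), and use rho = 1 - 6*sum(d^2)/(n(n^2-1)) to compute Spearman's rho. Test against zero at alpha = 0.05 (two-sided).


Step 1: Rank x and y separately (midranks; no ties here).
rank(x): 17->8, 16->7, 15->6, 8->3, 3->1, 9->4, 7->2, 12->5
rank(y): 16->7, 4->3, 3->2, 13->5, 15->6, 1->1, 17->8, 10->4
Step 2: d_i = R_x(i) - R_y(i); compute d_i^2.
  (8-7)^2=1, (7-3)^2=16, (6-2)^2=16, (3-5)^2=4, (1-6)^2=25, (4-1)^2=9, (2-8)^2=36, (5-4)^2=1
sum(d^2) = 108.
Step 3: rho = 1 - 6*108 / (8*(8^2 - 1)) = 1 - 648/504 = -0.285714.
Step 4: Under H0, t = rho * sqrt((n-2)/(1-rho^2)) = -0.7303 ~ t(6).
Step 5: Two-sided p-value from the t-distribution with 6 df = 0.492726.
Step 6: alpha = 0.05. fail to reject H0.

rho = -0.2857, p = 0.492726, fail to reject H0 at alpha = 0.05.


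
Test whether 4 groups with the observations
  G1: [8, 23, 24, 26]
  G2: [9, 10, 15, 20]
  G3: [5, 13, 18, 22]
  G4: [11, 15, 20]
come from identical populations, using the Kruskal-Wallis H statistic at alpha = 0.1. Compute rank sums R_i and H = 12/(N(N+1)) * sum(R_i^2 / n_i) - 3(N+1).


Step 1: Combine all N = 15 observations and assign midranks.
sorted (value, group, rank): (5,G3,1), (8,G1,2), (9,G2,3), (10,G2,4), (11,G4,5), (13,G3,6), (15,G2,7.5), (15,G4,7.5), (18,G3,9), (20,G2,10.5), (20,G4,10.5), (22,G3,12), (23,G1,13), (24,G1,14), (26,G1,15)
Step 2: Sum ranks within each group.
R_1 = 44 (n_1 = 4)
R_2 = 25 (n_2 = 4)
R_3 = 28 (n_3 = 4)
R_4 = 23 (n_4 = 3)
Step 3: H = 12/(N(N+1)) * sum(R_i^2/n_i) - 3(N+1)
     = 12/(15*16) * (44^2/4 + 25^2/4 + 28^2/4 + 23^2/3) - 3*16
     = 0.050000 * 1012.58 - 48
     = 2.629167.
Step 4: Ties present; correction factor C = 1 - 12/(15^3 - 15) = 0.996429. Corrected H = 2.629167 / 0.996429 = 2.638590.
Step 5: Under H0, H ~ chi^2(3); p-value = 0.450764.
Step 6: alpha = 0.1. fail to reject H0.

H = 2.6386, df = 3, p = 0.450764, fail to reject H0.


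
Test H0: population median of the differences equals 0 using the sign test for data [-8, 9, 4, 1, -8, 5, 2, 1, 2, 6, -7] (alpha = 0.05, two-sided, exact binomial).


Step 1: Discard zero differences. Original n = 11; n_eff = number of nonzero differences = 11.
Nonzero differences (with sign): -8, +9, +4, +1, -8, +5, +2, +1, +2, +6, -7
Step 2: Count signs: positive = 8, negative = 3.
Step 3: Under H0: P(positive) = 0.5, so the number of positives S ~ Bin(11, 0.5).
Step 4: Two-sided exact p-value = sum of Bin(11,0.5) probabilities at or below the observed probability = 0.226562.
Step 5: alpha = 0.05. fail to reject H0.

n_eff = 11, pos = 8, neg = 3, p = 0.226562, fail to reject H0.


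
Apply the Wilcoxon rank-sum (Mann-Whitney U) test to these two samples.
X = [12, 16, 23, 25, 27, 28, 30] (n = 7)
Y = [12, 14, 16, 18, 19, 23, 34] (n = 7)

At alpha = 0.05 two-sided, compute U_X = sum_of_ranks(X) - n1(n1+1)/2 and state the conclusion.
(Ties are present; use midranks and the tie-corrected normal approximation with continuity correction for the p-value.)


Step 1: Combine and sort all 14 observations; assign midranks.
sorted (value, group): (12,X), (12,Y), (14,Y), (16,X), (16,Y), (18,Y), (19,Y), (23,X), (23,Y), (25,X), (27,X), (28,X), (30,X), (34,Y)
ranks: 12->1.5, 12->1.5, 14->3, 16->4.5, 16->4.5, 18->6, 19->7, 23->8.5, 23->8.5, 25->10, 27->11, 28->12, 30->13, 34->14
Step 2: Rank sum for X: R1 = 1.5 + 4.5 + 8.5 + 10 + 11 + 12 + 13 = 60.5.
Step 3: U_X = R1 - n1(n1+1)/2 = 60.5 - 7*8/2 = 60.5 - 28 = 32.5.
       U_Y = n1*n2 - U_X = 49 - 32.5 = 16.5.
Step 4: Ties are present, so use the tie-corrected normal approximation (with continuity correction) for the p-value.
Step 5: p-value = 0.336306; compare to alpha = 0.05. fail to reject H0.

U_X = 32.5, p = 0.336306, fail to reject H0 at alpha = 0.05.
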